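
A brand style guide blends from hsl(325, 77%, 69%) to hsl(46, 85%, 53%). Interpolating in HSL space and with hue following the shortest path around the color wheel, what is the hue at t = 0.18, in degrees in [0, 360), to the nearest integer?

340

Hue: 46 − 325 = -279°, but |-279| > 180 so the shorter arc goes the other way: Δh = -279 + 360 = 81°.
H = 325 + 0.18 × (81) = 339.58 → 340°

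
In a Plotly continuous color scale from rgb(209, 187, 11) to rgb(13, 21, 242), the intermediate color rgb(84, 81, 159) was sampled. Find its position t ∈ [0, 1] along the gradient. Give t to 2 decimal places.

Invert the lerp on the B channel (largest span, 231): t = (159 − 11) / (242 − 11) = 148/231 = 0.64069.
Check on R: (84 − 209)/(13 − 209) = 0.6378 ✓

0.64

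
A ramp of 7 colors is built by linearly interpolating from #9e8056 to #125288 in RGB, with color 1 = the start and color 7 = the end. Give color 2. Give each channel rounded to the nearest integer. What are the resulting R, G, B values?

(135, 120, 94)

With 7 swatches and endpoints inclusive, swatch 2 sits at t = (2 − 1)/(7 − 1) = 1/6 ≈ 0.1667.
#9e8056 → (158, 128, 86); #125288 → (18, 82, 136).
R = 158 + 0.1667 × (18 − 158) = 134.662 → 135
G = 128 + 0.1667 × (82 − 128) = 120.332 → 120
B = 86 + 0.1667 × (136 − 86) = 94.335 → 94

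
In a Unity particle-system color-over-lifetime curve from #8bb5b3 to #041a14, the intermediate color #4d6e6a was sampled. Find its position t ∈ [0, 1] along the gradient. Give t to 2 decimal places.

0.46

Invert the lerp on the B channel (largest span, 159): t = (106 − 179) / (20 − 179) = -73/-159 = 0.45912.
Check on R: (77 − 139)/(4 − 139) = 0.4593 ✓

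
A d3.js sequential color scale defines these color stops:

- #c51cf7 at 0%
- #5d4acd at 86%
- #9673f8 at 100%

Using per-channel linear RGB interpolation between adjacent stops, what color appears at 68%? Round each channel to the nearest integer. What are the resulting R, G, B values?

(115, 64, 214)

68% lies between the 0% and 86% stops, so the local fraction is t = (68 − 0)/(86 − 0) = 68/86 ≈ 0.7907.
#c51cf7 → (197, 28, 247); #5d4acd → (93, 74, 205).
R = 197 + 0.7907 × (93 − 197) = 114.767 → 115
G = 28 + 0.7907 × (74 − 28) = 64.372 → 64
B = 247 + 0.7907 × (205 − 247) = 213.791 → 214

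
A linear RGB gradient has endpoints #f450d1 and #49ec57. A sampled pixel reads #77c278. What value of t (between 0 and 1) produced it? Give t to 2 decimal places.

Invert the lerp on the R channel (largest span, 171): t = (119 − 244) / (73 − 244) = -125/-171 = 0.73099.
Check on G: (194 − 80)/(236 − 80) = 0.7308 ✓

0.73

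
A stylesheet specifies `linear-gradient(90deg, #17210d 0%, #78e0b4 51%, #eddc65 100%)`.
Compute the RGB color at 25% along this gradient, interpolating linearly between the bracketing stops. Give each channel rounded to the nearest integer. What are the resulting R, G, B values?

(71, 127, 95)

25% lies between the 0% and 51% stops, so the local fraction is t = (25 − 0)/(51 − 0) = 25/51 ≈ 0.4902.
#17210d → (23, 33, 13); #78e0b4 → (120, 224, 180).
R = 23 + 0.4902 × (120 − 23) = 70.549 → 71
G = 33 + 0.4902 × (224 − 33) = 126.628 → 127
B = 13 + 0.4902 × (180 − 13) = 94.863 → 95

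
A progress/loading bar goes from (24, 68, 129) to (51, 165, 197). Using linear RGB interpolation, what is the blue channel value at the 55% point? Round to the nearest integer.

B = 129 + 0.55 × (197 − 129) = 166.4 → 166

166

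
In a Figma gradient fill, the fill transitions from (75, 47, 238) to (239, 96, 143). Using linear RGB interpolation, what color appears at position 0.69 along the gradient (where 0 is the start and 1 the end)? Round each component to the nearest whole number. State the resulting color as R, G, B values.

R = 75 + 0.69 × (239 − 75) = 75 + 0.69 × 164 = 188.16 → 188
G = 47 + 0.69 × (96 − 47) = 47 + 0.69 × 49 = 80.81 → 81
B = 238 + 0.69 × (143 − 238) = 238 + 0.69 × -95 = 172.45 → 172
So the blended color is (188, 81, 172), about #bc51ac.

(188, 81, 172)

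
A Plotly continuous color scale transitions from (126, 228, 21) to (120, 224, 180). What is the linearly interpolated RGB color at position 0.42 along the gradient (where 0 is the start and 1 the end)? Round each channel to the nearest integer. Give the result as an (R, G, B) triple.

(123, 226, 88)

R = 126 + 0.42 × (120 − 126) = 126 + 0.42 × -6 = 123.48 → 123
G = 228 + 0.42 × (224 − 228) = 228 + 0.42 × -4 = 226.32 → 226
B = 21 + 0.42 × (180 − 21) = 21 + 0.42 × 159 = 87.78 → 88
So the blended color is (123, 226, 88), about #7be258.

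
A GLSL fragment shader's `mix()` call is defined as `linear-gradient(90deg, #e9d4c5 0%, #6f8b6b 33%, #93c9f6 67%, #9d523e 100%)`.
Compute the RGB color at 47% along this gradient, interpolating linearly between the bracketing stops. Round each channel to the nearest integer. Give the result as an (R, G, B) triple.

47% lies between the 33% and 67% stops, so the local fraction is t = (47 − 33)/(67 − 33) = 14/34 ≈ 0.4118.
#6f8b6b → (111, 139, 107); #93c9f6 → (147, 201, 246).
R = 111 + 0.4118 × (147 − 111) = 125.825 → 126
G = 139 + 0.4118 × (201 − 139) = 164.532 → 165
B = 107 + 0.4118 × (246 − 107) = 164.24 → 164

(126, 165, 164)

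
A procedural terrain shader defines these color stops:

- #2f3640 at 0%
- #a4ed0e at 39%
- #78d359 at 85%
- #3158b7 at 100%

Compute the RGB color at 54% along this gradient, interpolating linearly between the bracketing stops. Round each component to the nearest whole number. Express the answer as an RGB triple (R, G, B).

(150, 229, 38)

54% lies between the 39% and 85% stops, so the local fraction is t = (54 − 39)/(85 − 39) = 15/46 ≈ 0.3261.
#a4ed0e → (164, 237, 14); #78d359 → (120, 211, 89).
R = 164 + 0.3261 × (120 − 164) = 149.652 → 150
G = 237 + 0.3261 × (211 − 237) = 228.521 → 229
B = 14 + 0.3261 × (89 − 14) = 38.457 → 38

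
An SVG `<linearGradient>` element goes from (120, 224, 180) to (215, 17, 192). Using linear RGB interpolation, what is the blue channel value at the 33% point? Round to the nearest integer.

184

B = 180 + 0.33 × (192 − 180) = 183.96 → 184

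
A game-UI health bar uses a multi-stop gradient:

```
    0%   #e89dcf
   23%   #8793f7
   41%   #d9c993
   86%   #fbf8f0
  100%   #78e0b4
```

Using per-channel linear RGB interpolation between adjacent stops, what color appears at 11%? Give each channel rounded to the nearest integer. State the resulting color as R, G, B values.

(186, 152, 226)

11% lies between the 0% and 23% stops, so the local fraction is t = (11 − 0)/(23 − 0) = 11/23 ≈ 0.4783.
#e89dcf → (232, 157, 207); #8793f7 → (135, 147, 247).
R = 232 + 0.4783 × (135 − 232) = 185.605 → 186
G = 157 + 0.4783 × (147 − 157) = 152.217 → 152
B = 207 + 0.4783 × (247 − 207) = 226.132 → 226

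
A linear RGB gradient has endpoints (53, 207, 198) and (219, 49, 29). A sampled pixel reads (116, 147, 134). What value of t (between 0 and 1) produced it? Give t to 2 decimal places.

Invert the lerp on the B channel (largest span, 169): t = (134 − 198) / (29 − 198) = -64/-169 = 0.3787.
Check on R: (116 − 53)/(219 − 53) = 0.3795 ✓

0.38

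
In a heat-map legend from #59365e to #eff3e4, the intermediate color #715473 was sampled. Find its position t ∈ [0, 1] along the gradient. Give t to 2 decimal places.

0.16

Invert the lerp on the G channel (largest span, 189): t = (84 − 54) / (243 − 54) = 30/189 = 0.15873.
Check on R: (113 − 89)/(239 − 89) = 0.16 ✓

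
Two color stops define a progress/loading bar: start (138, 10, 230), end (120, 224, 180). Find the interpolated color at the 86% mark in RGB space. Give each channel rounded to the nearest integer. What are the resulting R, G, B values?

86% corresponds to t = 0.86.
R = 138 + 0.86 × (120 − 138) = 138 + 0.86 × -18 = 122.52 → 123
G = 10 + 0.86 × (224 − 10) = 10 + 0.86 × 214 = 194.04 → 194
B = 230 + 0.86 × (180 − 230) = 230 + 0.86 × -50 = 187 → 187
So the blended color is (123, 194, 187), about #7bc2bb.

(123, 194, 187)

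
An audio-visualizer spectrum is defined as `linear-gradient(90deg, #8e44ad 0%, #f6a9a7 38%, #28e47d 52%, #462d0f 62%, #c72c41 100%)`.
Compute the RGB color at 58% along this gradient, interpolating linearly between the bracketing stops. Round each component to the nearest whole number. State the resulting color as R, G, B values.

(58, 118, 59)

58% lies between the 52% and 62% stops, so the local fraction is t = (58 − 52)/(62 − 52) = 6/10 ≈ 0.6.
#28e47d → (40, 228, 125); #462d0f → (70, 45, 15).
R = 40 + 0.6 × (70 − 40) = 58 → 58
G = 228 + 0.6 × (45 − 228) = 118.2 → 118
B = 125 + 0.6 × (15 − 125) = 59 → 59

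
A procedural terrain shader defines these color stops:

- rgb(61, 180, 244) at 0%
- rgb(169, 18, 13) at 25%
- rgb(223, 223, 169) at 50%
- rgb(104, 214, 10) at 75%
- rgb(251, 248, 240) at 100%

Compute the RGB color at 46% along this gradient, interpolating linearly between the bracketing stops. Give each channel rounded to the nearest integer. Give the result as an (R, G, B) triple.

46% lies between the 25% and 50% stops, so the local fraction is t = (46 − 25)/(50 − 25) = 21/25 ≈ 0.84.
R = 169 + 0.84 × (223 − 169) = 214.36 → 214
G = 18 + 0.84 × (223 − 18) = 190.2 → 190
B = 13 + 0.84 × (169 − 13) = 144.04 → 144

(214, 190, 144)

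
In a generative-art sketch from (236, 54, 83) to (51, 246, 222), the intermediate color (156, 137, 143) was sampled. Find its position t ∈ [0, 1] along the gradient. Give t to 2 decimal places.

Invert the lerp on the G channel (largest span, 192): t = (137 − 54) / (246 − 54) = 83/192 = 0.43229.
Check on R: (156 − 236)/(51 − 236) = 0.4324 ✓

0.43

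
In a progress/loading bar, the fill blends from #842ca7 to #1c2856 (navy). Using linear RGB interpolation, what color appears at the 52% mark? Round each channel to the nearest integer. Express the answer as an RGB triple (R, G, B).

(78, 42, 125)

#842ca7 → (132, 44, 167); #1c2856 → (28, 40, 86).
52% corresponds to t = 0.52.
R = 132 + 0.52 × (28 − 132) = 132 + 0.52 × -104 = 77.92 → 78
G = 44 + 0.52 × (40 − 44) = 44 + 0.52 × -4 = 41.92 → 42
B = 167 + 0.52 × (86 − 167) = 167 + 0.52 × -81 = 124.88 → 125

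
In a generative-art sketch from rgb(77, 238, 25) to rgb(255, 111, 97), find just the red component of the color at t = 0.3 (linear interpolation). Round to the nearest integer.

130

R = 77 + 0.3 × (255 − 77) = 130.4 → 130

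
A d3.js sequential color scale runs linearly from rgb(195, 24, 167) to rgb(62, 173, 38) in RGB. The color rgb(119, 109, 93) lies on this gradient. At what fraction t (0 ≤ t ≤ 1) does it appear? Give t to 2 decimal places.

0.57

Invert the lerp on the G channel (largest span, 149): t = (109 − 24) / (173 − 24) = 85/149 = 0.57047.
Check on R: (119 − 195)/(62 − 195) = 0.5714 ✓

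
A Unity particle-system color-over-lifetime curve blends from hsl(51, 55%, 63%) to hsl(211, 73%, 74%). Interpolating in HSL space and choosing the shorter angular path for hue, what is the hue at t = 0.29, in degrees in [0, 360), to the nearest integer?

97

Hue arc: Δh = 211 − 51 = 160° (|Δh| ≤ 180, already the shorter path).
H = 51 + 0.29 × (160) = 97.4 → 97°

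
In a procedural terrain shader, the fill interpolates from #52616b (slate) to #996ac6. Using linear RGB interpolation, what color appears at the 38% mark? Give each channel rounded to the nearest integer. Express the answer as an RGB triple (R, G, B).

#52616b → (82, 97, 107); #996ac6 → (153, 106, 198).
38% corresponds to t = 0.38.
R = 82 + 0.38 × (153 − 82) = 82 + 0.38 × 71 = 108.98 → 109
G = 97 + 0.38 × (106 − 97) = 97 + 0.38 × 9 = 100.42 → 100
B = 107 + 0.38 × (198 − 107) = 107 + 0.38 × 91 = 141.58 → 142
So the blended color is (109, 100, 142), about #6d648e.

(109, 100, 142)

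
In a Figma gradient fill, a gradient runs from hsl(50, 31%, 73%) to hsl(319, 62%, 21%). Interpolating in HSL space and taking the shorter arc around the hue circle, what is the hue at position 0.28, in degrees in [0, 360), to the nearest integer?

Hue: 319 − 50 = 269°, but |269| > 180 so the shorter arc goes the other way: Δh = 269 − 360 = -91°.
H = 50 + 0.28 × (-91) = 24.52 → 25°

25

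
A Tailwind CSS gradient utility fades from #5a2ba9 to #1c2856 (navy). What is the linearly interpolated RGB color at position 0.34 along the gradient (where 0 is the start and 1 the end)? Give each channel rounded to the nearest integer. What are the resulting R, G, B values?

(69, 42, 141)

#5a2ba9 → (90, 43, 169); #1c2856 → (28, 40, 86).
R = 90 + 0.34 × (28 − 90) = 90 + 0.34 × -62 = 68.92 → 69
G = 43 + 0.34 × (40 − 43) = 43 + 0.34 × -3 = 41.98 → 42
B = 169 + 0.34 × (86 − 169) = 169 + 0.34 × -83 = 140.78 → 141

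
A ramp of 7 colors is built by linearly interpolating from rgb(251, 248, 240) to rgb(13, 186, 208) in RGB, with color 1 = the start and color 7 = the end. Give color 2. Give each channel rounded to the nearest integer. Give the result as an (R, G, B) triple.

With 7 swatches and endpoints inclusive, swatch 2 sits at t = (2 − 1)/(7 − 1) = 1/6 ≈ 0.1667.
R = 251 + 0.1667 × (13 − 251) = 211.325 → 211
G = 248 + 0.1667 × (186 − 248) = 237.665 → 238
B = 240 + 0.1667 × (208 − 240) = 234.666 → 235

(211, 238, 235)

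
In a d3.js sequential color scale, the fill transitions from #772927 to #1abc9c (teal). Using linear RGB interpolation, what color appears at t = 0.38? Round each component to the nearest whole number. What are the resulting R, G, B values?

#772927 → (119, 41, 39); #1abc9c → (26, 188, 156).
R = 119 + 0.38 × (26 − 119) = 119 + 0.38 × -93 = 83.66 → 84
G = 41 + 0.38 × (188 − 41) = 41 + 0.38 × 147 = 96.86 → 97
B = 39 + 0.38 × (156 − 39) = 39 + 0.38 × 117 = 83.46 → 83

(84, 97, 83)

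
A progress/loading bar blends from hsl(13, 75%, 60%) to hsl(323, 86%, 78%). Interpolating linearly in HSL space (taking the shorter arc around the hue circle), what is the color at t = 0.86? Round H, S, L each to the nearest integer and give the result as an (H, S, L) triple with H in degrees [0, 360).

Hue: 323 − 13 = 310°, but |310| > 180 so the shorter arc goes the other way: Δh = 310 − 360 = -50°.
H = 13 + 0.86 × (-50) = -30 → -30 → -30 mod 360 = 330°
S = 75 + 0.86 × (86 − 75) = 84.46 → 84%
L = 60 + 0.86 × (78 − 60) = 75.48 → 75%

(330, 84, 75)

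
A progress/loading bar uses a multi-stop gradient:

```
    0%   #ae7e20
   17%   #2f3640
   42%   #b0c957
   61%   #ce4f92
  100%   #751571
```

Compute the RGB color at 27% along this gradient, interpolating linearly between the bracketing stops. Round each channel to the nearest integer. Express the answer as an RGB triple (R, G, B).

(99, 113, 73)

27% lies between the 17% and 42% stops, so the local fraction is t = (27 − 17)/(42 − 17) = 10/25 ≈ 0.4.
#2f3640 → (47, 54, 64); #b0c957 → (176, 201, 87).
R = 47 + 0.4 × (176 − 47) = 98.6 → 99
G = 54 + 0.4 × (201 − 54) = 112.8 → 113
B = 64 + 0.4 × (87 − 64) = 73.2 → 73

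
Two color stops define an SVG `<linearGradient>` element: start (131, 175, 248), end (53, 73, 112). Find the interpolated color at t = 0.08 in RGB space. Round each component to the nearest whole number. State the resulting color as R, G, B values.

R = 131 + 0.08 × (53 − 131) = 131 + 0.08 × -78 = 124.76 → 125
G = 175 + 0.08 × (73 − 175) = 175 + 0.08 × -102 = 166.84 → 167
B = 248 + 0.08 × (112 − 248) = 248 + 0.08 × -136 = 237.12 → 237

(125, 167, 237)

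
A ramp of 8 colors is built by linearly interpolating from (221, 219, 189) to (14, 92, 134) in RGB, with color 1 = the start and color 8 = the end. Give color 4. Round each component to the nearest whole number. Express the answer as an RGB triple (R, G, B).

(132, 165, 165)

With 8 swatches and endpoints inclusive, swatch 4 sits at t = (4 − 1)/(8 − 1) = 3/7 ≈ 0.4286.
R = 221 + 0.4286 × (14 − 221) = 132.28 → 132
G = 219 + 0.4286 × (92 − 219) = 164.568 → 165
B = 189 + 0.4286 × (134 − 189) = 165.427 → 165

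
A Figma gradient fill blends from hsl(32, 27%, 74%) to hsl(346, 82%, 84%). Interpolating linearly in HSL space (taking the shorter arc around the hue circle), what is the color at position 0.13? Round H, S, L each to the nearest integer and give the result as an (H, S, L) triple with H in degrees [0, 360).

(26, 34, 75)

Hue: 346 − 32 = 314°, but |314| > 180 so the shorter arc goes the other way: Δh = 314 − 360 = -46°.
H = 32 + 0.13 × (-46) = 26.02 → 26°
S = 27 + 0.13 × (82 − 27) = 34.15 → 34%
L = 74 + 0.13 × (84 − 74) = 75.3 → 75%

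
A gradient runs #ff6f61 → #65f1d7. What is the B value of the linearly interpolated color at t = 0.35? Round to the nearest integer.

B₁ = 97 (from #ff6f61), B₂ = 215 (from #65f1d7).
B = 97 + 0.35 × (215 − 97) = 138.3 → 138

138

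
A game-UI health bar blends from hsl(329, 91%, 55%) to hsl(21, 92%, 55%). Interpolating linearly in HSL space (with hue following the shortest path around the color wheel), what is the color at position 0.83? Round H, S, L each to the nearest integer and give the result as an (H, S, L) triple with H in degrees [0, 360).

Hue: 21 − 329 = -308°, but |-308| > 180 so the shorter arc goes the other way: Δh = -308 + 360 = 52°.
H = 329 + 0.83 × (52) = 372.16 → 372 → 372 mod 360 = 12°
S = 91 + 0.83 × (92 − 91) = 91.83 → 92%
L = 55 + 0.83 × (55 − 55) = 55 → 55%

(12, 92, 55)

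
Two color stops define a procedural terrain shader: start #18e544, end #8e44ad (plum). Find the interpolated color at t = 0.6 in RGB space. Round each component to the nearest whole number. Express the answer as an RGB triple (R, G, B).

(95, 132, 131)

#18e544 → (24, 229, 68); #8e44ad → (142, 68, 173).
R = 24 + 0.6 × (142 − 24) = 24 + 0.6 × 118 = 94.8 → 95
G = 229 + 0.6 × (68 − 229) = 229 + 0.6 × -161 = 132.4 → 132
B = 68 + 0.6 × (173 − 68) = 68 + 0.6 × 105 = 131 → 131
So the blended color is (95, 132, 131), about #5f8483.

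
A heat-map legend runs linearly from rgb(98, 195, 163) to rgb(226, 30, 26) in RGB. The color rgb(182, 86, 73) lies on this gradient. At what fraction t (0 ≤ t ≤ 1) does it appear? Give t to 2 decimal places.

Invert the lerp on the G channel (largest span, 165): t = (86 − 195) / (30 − 195) = -109/-165 = 0.66061.
Check on R: (182 − 98)/(226 − 98) = 0.6562 ✓

0.66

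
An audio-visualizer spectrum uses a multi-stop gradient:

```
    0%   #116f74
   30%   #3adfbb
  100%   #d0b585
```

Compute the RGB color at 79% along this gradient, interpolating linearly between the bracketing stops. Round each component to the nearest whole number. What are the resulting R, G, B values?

(163, 194, 149)

79% lies between the 30% and 100% stops, so the local fraction is t = (79 − 30)/(100 − 30) = 49/70 ≈ 0.7.
#3adfbb → (58, 223, 187); #d0b585 → (208, 181, 133).
R = 58 + 0.7 × (208 − 58) = 163 → 163
G = 223 + 0.7 × (181 − 223) = 193.6 → 194
B = 187 + 0.7 × (133 − 187) = 149.2 → 149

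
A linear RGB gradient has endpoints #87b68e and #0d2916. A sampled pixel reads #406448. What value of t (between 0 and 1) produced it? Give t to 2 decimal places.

0.58

Invert the lerp on the G channel (largest span, 141): t = (100 − 182) / (41 − 182) = -82/-141 = 0.58156.
Check on R: (64 − 135)/(13 − 135) = 0.582 ✓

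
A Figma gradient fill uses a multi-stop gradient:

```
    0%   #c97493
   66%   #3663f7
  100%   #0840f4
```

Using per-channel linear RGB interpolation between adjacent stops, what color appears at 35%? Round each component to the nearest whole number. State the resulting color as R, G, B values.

(123, 107, 200)

35% lies between the 0% and 66% stops, so the local fraction is t = (35 − 0)/(66 − 0) = 35/66 ≈ 0.5303.
#c97493 → (201, 116, 147); #3663f7 → (54, 99, 247).
R = 201 + 0.5303 × (54 − 201) = 123.046 → 123
G = 116 + 0.5303 × (99 − 116) = 106.985 → 107
B = 147 + 0.5303 × (247 − 147) = 200.03 → 200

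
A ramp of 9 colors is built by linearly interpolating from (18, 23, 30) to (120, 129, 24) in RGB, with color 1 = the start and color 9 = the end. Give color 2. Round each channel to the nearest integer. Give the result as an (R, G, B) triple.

With 9 swatches and endpoints inclusive, swatch 2 sits at t = (2 − 1)/(9 − 1) = 1/8 ≈ 0.125.
R = 18 + 0.125 × (120 − 18) = 30.75 → 31
G = 23 + 0.125 × (129 − 23) = 36.25 → 36
B = 30 + 0.125 × (24 − 30) = 29.25 → 29

(31, 36, 29)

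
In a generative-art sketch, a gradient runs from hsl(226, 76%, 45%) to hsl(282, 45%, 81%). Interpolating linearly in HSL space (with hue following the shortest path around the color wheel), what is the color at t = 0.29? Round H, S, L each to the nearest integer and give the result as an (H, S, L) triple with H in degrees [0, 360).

(242, 67, 55)

Hue arc: Δh = 282 − 226 = 56° (|Δh| ≤ 180, already the shorter path).
H = 226 + 0.29 × (56) = 242.24 → 242°
S = 76 + 0.29 × (45 − 76) = 67.01 → 67%
L = 45 + 0.29 × (81 − 45) = 55.44 → 55%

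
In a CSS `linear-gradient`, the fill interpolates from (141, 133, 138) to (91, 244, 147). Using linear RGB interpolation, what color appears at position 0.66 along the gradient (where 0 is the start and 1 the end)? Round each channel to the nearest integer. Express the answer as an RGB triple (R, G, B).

R = 141 + 0.66 × (91 − 141) = 141 + 0.66 × -50 = 108 → 108
G = 133 + 0.66 × (244 − 133) = 133 + 0.66 × 111 = 206.26 → 206
B = 138 + 0.66 × (147 − 138) = 138 + 0.66 × 9 = 143.94 → 144

(108, 206, 144)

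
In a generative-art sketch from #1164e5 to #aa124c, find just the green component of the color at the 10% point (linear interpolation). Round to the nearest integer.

92

G₁ = 100 (from #1164e5), G₂ = 18 (from #aa124c).
G = 100 + 0.1 × (18 − 100) = 91.8 → 92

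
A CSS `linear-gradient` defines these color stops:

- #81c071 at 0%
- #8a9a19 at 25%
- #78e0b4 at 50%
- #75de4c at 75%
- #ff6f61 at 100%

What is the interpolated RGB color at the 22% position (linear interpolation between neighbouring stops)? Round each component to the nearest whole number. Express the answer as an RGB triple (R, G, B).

22% lies between the 0% and 25% stops, so the local fraction is t = (22 − 0)/(25 − 0) = 22/25 ≈ 0.88.
#81c071 → (129, 192, 113); #8a9a19 → (138, 154, 25).
R = 129 + 0.88 × (138 − 129) = 136.92 → 137
G = 192 + 0.88 × (154 − 192) = 158.56 → 159
B = 113 + 0.88 × (25 − 113) = 35.56 → 36

(137, 159, 36)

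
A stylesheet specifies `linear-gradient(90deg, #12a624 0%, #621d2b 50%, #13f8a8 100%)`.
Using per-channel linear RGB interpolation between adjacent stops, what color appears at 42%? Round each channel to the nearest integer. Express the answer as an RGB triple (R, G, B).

(85, 51, 42)

42% lies between the 0% and 50% stops, so the local fraction is t = (42 − 0)/(50 − 0) = 42/50 ≈ 0.84.
#12a624 → (18, 166, 36); #621d2b → (98, 29, 43).
R = 18 + 0.84 × (98 − 18) = 85.2 → 85
G = 166 + 0.84 × (29 − 166) = 50.92 → 51
B = 36 + 0.84 × (43 − 36) = 41.88 → 42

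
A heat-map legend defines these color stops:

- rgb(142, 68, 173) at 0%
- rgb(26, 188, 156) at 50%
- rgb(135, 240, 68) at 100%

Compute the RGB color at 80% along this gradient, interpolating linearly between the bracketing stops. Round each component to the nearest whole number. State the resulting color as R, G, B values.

80% lies between the 50% and 100% stops, so the local fraction is t = (80 − 50)/(100 − 50) = 30/50 ≈ 0.6.
R = 26 + 0.6 × (135 − 26) = 91.4 → 91
G = 188 + 0.6 × (240 − 188) = 219.2 → 219
B = 156 + 0.6 × (68 − 156) = 103.2 → 103

(91, 219, 103)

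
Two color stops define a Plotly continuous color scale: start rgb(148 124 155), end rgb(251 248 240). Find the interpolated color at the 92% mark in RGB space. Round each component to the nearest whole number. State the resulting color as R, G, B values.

(243, 238, 233)

92% corresponds to t = 0.92.
R = 148 + 0.92 × (251 − 148) = 148 + 0.92 × 103 = 242.76 → 243
G = 124 + 0.92 × (248 − 124) = 124 + 0.92 × 124 = 238.08 → 238
B = 155 + 0.92 × (240 − 155) = 155 + 0.92 × 85 = 233.2 → 233
So the blended color is (243, 238, 233), about #f3eee9.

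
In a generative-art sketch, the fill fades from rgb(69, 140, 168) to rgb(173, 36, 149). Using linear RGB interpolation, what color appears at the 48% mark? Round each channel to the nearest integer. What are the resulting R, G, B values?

48% corresponds to t = 0.48.
R = 69 + 0.48 × (173 − 69) = 69 + 0.48 × 104 = 118.92 → 119
G = 140 + 0.48 × (36 − 140) = 140 + 0.48 × -104 = 90.08 → 90
B = 168 + 0.48 × (149 − 168) = 168 + 0.48 × -19 = 158.88 → 159
So the blended color is (119, 90, 159), about #775a9f.

(119, 90, 159)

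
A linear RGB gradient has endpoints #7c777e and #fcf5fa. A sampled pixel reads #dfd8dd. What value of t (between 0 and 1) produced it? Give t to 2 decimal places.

0.77

Invert the lerp on the R channel (largest span, 128): t = (223 − 124) / (252 − 124) = 99/128 = 0.77344.
Check on G: (216 − 119)/(245 − 119) = 0.7698 ✓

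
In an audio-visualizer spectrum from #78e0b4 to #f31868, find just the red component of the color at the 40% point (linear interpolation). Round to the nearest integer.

169

R₁ = 120 (from #78e0b4), R₂ = 243 (from #f31868).
R = 120 + 0.4 × (243 − 120) = 169.2 → 169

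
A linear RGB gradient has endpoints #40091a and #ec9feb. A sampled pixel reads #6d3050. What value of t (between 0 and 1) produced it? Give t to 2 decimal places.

Invert the lerp on the B channel (largest span, 209): t = (80 − 26) / (235 − 26) = 54/209 = 0.25837.
Check on R: (109 − 64)/(236 − 64) = 0.2616 ✓

0.26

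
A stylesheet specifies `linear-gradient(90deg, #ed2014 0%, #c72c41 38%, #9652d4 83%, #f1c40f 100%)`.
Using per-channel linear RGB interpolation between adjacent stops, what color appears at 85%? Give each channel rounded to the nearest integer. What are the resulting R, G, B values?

(161, 95, 189)

85% lies between the 83% and 100% stops, so the local fraction is t = (85 − 83)/(100 − 83) = 2/17 ≈ 0.1176.
#9652d4 → (150, 82, 212); #f1c40f → (241, 196, 15).
R = 150 + 0.1176 × (241 − 150) = 160.702 → 161
G = 82 + 0.1176 × (196 − 82) = 95.406 → 95
B = 212 + 0.1176 × (15 − 212) = 188.833 → 189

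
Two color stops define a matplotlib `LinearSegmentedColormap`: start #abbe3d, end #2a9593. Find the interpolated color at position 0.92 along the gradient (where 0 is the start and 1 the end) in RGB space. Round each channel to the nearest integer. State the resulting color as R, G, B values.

#abbe3d → (171, 190, 61); #2a9593 → (42, 149, 147).
R = 171 + 0.92 × (42 − 171) = 171 + 0.92 × -129 = 52.32 → 52
G = 190 + 0.92 × (149 − 190) = 190 + 0.92 × -41 = 152.28 → 152
B = 61 + 0.92 × (147 − 61) = 61 + 0.92 × 86 = 140.12 → 140

(52, 152, 140)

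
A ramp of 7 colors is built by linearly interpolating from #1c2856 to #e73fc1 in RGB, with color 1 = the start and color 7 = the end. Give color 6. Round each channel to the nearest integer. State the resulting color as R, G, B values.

(197, 59, 175)

With 7 swatches and endpoints inclusive, swatch 6 sits at t = (6 − 1)/(7 − 1) = 5/6 ≈ 0.8333.
#1c2856 → (28, 40, 86); #e73fc1 → (231, 63, 193).
R = 28 + 0.8333 × (231 − 28) = 197.16 → 197
G = 40 + 0.8333 × (63 − 40) = 59.166 → 59
B = 86 + 0.8333 × (193 − 86) = 175.163 → 175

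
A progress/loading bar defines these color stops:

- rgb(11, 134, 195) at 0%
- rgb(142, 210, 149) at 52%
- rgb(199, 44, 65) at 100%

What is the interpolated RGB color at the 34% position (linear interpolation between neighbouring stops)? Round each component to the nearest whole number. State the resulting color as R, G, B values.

(97, 184, 165)

34% lies between the 0% and 52% stops, so the local fraction is t = (34 − 0)/(52 − 0) = 34/52 ≈ 0.6538.
R = 11 + 0.6538 × (142 − 11) = 96.648 → 97
G = 134 + 0.6538 × (210 − 134) = 183.689 → 184
B = 195 + 0.6538 × (149 − 195) = 164.925 → 165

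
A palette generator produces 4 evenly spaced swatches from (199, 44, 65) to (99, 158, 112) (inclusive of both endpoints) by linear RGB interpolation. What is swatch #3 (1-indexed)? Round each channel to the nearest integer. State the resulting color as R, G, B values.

(132, 120, 96)

With 4 swatches and endpoints inclusive, swatch 3 sits at t = (3 − 1)/(4 − 1) = 2/3 ≈ 0.6667.
R = 199 + 0.6667 × (99 − 199) = 132.33 → 132
G = 44 + 0.6667 × (158 − 44) = 120.004 → 120
B = 65 + 0.6667 × (112 − 65) = 96.335 → 96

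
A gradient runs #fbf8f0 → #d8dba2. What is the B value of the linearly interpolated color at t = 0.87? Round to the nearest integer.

B₁ = 240 (from #fbf8f0), B₂ = 162 (from #d8dba2).
B = 240 + 0.87 × (162 − 240) = 172.14 → 172

172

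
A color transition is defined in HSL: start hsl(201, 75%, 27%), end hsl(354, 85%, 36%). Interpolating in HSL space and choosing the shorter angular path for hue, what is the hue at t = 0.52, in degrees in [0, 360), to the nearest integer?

281

Hue arc: Δh = 354 − 201 = 153° (|Δh| ≤ 180, already the shorter path).
H = 201 + 0.52 × (153) = 280.56 → 281°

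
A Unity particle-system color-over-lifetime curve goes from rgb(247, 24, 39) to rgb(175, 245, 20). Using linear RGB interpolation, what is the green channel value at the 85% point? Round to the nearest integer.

212

G = 24 + 0.85 × (245 − 24) = 211.85 → 212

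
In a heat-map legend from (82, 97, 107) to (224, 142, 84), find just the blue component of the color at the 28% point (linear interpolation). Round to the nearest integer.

101

B = 107 + 0.28 × (84 − 107) = 100.56 → 101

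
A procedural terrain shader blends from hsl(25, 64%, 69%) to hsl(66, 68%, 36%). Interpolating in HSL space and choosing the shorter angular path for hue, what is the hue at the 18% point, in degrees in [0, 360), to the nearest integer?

32

Hue arc: Δh = 66 − 25 = 41° (|Δh| ≤ 180, already the shorter path).
H = 25 + 0.18 × (41) = 32.38 → 32°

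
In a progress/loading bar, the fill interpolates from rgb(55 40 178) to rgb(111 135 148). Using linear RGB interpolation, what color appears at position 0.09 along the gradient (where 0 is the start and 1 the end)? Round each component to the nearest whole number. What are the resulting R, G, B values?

(60, 49, 175)

R = 55 + 0.09 × (111 − 55) = 55 + 0.09 × 56 = 60.04 → 60
G = 40 + 0.09 × (135 − 40) = 40 + 0.09 × 95 = 48.55 → 49
B = 178 + 0.09 × (148 − 178) = 178 + 0.09 × -30 = 175.3 → 175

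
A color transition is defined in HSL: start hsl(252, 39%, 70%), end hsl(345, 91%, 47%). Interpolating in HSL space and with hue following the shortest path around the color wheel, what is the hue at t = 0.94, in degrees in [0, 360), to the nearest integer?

Hue arc: Δh = 345 − 252 = 93° (|Δh| ≤ 180, already the shorter path).
H = 252 + 0.94 × (93) = 339.42 → 339°

339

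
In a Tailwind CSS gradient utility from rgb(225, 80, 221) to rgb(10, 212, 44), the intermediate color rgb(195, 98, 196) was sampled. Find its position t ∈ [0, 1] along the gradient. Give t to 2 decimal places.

Invert the lerp on the R channel (largest span, 215): t = (195 − 225) / (10 − 225) = -30/-215 = 0.13953.
Check on G: (98 − 80)/(212 − 80) = 0.1364 ✓

0.14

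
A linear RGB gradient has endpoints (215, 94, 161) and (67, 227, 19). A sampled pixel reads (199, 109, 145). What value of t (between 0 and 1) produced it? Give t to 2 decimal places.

Invert the lerp on the R channel (largest span, 148): t = (199 − 215) / (67 − 215) = -16/-148 = 0.10811.
Check on G: (109 − 94)/(227 − 94) = 0.1128 ✓

0.11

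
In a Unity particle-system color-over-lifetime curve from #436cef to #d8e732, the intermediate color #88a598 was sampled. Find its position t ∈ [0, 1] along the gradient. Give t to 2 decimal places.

0.46

Invert the lerp on the B channel (largest span, 189): t = (152 − 239) / (50 − 239) = -87/-189 = 0.46032.
Check on R: (136 − 67)/(216 − 67) = 0.4631 ✓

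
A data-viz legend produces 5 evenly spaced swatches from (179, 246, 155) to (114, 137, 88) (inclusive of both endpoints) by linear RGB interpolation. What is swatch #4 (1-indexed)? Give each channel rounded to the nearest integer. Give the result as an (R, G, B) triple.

With 5 swatches and endpoints inclusive, swatch 4 sits at t = (4 − 1)/(5 − 1) = 3/4 ≈ 0.75.
R = 179 + 0.75 × (114 − 179) = 130.25 → 130
G = 246 + 0.75 × (137 − 246) = 164.25 → 164
B = 155 + 0.75 × (88 − 155) = 104.75 → 105

(130, 164, 105)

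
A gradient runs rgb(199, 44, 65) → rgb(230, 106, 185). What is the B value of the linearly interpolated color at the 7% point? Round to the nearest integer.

B = 65 + 0.07 × (185 − 65) = 73.4 → 73

73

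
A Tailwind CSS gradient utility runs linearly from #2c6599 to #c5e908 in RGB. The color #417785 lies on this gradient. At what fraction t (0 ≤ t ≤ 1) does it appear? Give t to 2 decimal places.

Invert the lerp on the R channel (largest span, 153): t = (65 − 44) / (197 − 44) = 21/153 = 0.13725.
Check on G: (119 − 101)/(233 − 101) = 0.1364 ✓

0.14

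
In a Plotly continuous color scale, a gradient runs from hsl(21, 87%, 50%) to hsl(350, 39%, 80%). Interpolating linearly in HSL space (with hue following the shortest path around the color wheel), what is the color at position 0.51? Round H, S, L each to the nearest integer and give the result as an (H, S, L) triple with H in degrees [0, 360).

Hue: 350 − 21 = 329°, but |329| > 180 so the shorter arc goes the other way: Δh = 329 − 360 = -31°.
H = 21 + 0.51 × (-31) = 5.19 → 5°
S = 87 + 0.51 × (39 − 87) = 62.52 → 63%
L = 50 + 0.51 × (80 − 50) = 65.3 → 65%

(5, 63, 65)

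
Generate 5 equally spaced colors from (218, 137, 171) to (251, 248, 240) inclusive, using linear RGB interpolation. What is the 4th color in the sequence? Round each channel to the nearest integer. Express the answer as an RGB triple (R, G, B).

(243, 220, 223)

With 5 swatches and endpoints inclusive, swatch 4 sits at t = (4 − 1)/(5 − 1) = 3/4 ≈ 0.75.
R = 218 + 0.75 × (251 − 218) = 242.75 → 243
G = 137 + 0.75 × (248 − 137) = 220.25 → 220
B = 171 + 0.75 × (240 − 171) = 222.75 → 223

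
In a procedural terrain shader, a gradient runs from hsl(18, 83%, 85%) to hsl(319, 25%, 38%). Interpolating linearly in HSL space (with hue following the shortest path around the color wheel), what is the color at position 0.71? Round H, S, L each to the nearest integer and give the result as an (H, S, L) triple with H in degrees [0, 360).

Hue: 319 − 18 = 301°, but |301| > 180 so the shorter arc goes the other way: Δh = 301 − 360 = -59°.
H = 18 + 0.71 × (-59) = -23.89 → -24 → -24 mod 360 = 336°
S = 83 + 0.71 × (25 − 83) = 41.82 → 42%
L = 85 + 0.71 × (38 − 85) = 51.63 → 52%

(336, 42, 52)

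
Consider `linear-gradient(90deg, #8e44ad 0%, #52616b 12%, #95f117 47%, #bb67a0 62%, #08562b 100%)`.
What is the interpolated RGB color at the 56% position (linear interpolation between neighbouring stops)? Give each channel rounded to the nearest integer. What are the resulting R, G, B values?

56% lies between the 47% and 62% stops, so the local fraction is t = (56 − 47)/(62 − 47) = 9/15 ≈ 0.6.
#95f117 → (149, 241, 23); #bb67a0 → (187, 103, 160).
R = 149 + 0.6 × (187 − 149) = 171.8 → 172
G = 241 + 0.6 × (103 − 241) = 158.2 → 158
B = 23 + 0.6 × (160 − 23) = 105.2 → 105

(172, 158, 105)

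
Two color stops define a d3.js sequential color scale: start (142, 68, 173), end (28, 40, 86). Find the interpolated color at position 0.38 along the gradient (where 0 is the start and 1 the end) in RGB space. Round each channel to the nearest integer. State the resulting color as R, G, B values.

(99, 57, 140)

R = 142 + 0.38 × (28 − 142) = 142 + 0.38 × -114 = 98.68 → 99
G = 68 + 0.38 × (40 − 68) = 68 + 0.38 × -28 = 57.36 → 57
B = 173 + 0.38 × (86 − 173) = 173 + 0.38 × -87 = 139.94 → 140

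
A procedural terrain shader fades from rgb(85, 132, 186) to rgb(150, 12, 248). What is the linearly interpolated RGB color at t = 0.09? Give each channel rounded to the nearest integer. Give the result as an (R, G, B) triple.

(91, 121, 192)

R = 85 + 0.09 × (150 − 85) = 85 + 0.09 × 65 = 90.85 → 91
G = 132 + 0.09 × (12 − 132) = 132 + 0.09 × -120 = 121.2 → 121
B = 186 + 0.09 × (248 − 186) = 186 + 0.09 × 62 = 191.58 → 192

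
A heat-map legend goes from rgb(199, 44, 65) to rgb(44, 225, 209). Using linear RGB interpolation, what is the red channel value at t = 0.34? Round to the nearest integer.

R = 199 + 0.34 × (44 − 199) = 146.3 → 146

146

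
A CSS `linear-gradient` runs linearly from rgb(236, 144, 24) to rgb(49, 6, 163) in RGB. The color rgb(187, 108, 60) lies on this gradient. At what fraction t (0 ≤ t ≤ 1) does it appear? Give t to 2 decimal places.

0.26

Invert the lerp on the R channel (largest span, 187): t = (187 − 236) / (49 − 236) = -49/-187 = 0.26203.
Check on G: (108 − 144)/(6 − 144) = 0.2609 ✓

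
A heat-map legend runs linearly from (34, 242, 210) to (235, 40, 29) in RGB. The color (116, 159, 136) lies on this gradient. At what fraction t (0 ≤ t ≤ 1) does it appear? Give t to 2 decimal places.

Invert the lerp on the G channel (largest span, 202): t = (159 − 242) / (40 − 242) = -83/-202 = 0.41089.
Check on R: (116 − 34)/(235 − 34) = 0.408 ✓

0.41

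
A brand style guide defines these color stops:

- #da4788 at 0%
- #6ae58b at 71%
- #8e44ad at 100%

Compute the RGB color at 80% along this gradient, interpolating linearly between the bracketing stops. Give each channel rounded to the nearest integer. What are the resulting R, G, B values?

80% lies between the 71% and 100% stops, so the local fraction is t = (80 − 71)/(100 − 71) = 9/29 ≈ 0.3103.
#6ae58b → (106, 229, 139); #8e44ad → (142, 68, 173).
R = 106 + 0.3103 × (142 − 106) = 117.171 → 117
G = 229 + 0.3103 × (68 − 229) = 179.042 → 179
B = 139 + 0.3103 × (173 − 139) = 149.55 → 150

(117, 179, 150)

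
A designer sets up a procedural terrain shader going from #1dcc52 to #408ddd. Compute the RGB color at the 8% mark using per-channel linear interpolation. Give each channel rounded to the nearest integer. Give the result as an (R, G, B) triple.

(32, 199, 93)

#1dcc52 → (29, 204, 82); #408ddd → (64, 141, 221).
8% corresponds to t = 0.08.
R = 29 + 0.08 × (64 − 29) = 29 + 0.08 × 35 = 31.8 → 32
G = 204 + 0.08 × (141 − 204) = 204 + 0.08 × -63 = 198.96 → 199
B = 82 + 0.08 × (221 − 82) = 82 + 0.08 × 139 = 93.12 → 93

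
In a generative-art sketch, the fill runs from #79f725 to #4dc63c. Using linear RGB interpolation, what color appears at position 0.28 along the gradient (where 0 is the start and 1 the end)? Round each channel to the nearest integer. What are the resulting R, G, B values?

#79f725 → (121, 247, 37); #4dc63c → (77, 198, 60).
R = 121 + 0.28 × (77 − 121) = 121 + 0.28 × -44 = 108.68 → 109
G = 247 + 0.28 × (198 − 247) = 247 + 0.28 × -49 = 233.28 → 233
B = 37 + 0.28 × (60 − 37) = 37 + 0.28 × 23 = 43.44 → 43

(109, 233, 43)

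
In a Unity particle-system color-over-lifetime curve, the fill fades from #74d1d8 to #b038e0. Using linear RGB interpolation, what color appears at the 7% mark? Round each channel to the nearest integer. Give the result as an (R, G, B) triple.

(120, 198, 217)

#74d1d8 → (116, 209, 216); #b038e0 → (176, 56, 224).
7% corresponds to t = 0.07.
R = 116 + 0.07 × (176 − 116) = 116 + 0.07 × 60 = 120.2 → 120
G = 209 + 0.07 × (56 − 209) = 209 + 0.07 × -153 = 198.29 → 198
B = 216 + 0.07 × (224 − 216) = 216 + 0.07 × 8 = 216.56 → 217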